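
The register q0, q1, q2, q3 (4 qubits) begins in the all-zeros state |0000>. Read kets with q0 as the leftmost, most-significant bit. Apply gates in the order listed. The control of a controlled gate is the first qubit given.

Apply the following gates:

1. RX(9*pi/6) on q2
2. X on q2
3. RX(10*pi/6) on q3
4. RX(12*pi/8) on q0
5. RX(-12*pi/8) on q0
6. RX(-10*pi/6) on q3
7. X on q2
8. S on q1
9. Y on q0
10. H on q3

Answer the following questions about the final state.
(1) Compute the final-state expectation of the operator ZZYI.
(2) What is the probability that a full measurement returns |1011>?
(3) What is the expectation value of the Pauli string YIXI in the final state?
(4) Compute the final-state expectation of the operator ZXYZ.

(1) The observable ZZYI averages to -1. Key observation: steps 2-7 multiply out to the identity, so the circuit reduces to the remaining gates.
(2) Outcome |1011> occurs with probability 1/4.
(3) The expectation value of YIXI is 0.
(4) The expectation value of ZXYZ is 0.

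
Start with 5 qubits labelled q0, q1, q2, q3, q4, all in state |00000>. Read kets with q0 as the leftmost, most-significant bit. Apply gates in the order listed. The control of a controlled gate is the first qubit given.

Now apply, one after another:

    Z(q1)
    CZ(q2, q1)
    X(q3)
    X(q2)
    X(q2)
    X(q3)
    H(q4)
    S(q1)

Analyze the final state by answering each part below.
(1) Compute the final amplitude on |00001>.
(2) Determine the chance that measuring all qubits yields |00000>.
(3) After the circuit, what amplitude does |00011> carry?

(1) The final state's coefficient on |00001> equals sqrt(2)/2.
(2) A full measurement returns |00000> with probability 1/2.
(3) |00011> carries amplitude 0 in the final state.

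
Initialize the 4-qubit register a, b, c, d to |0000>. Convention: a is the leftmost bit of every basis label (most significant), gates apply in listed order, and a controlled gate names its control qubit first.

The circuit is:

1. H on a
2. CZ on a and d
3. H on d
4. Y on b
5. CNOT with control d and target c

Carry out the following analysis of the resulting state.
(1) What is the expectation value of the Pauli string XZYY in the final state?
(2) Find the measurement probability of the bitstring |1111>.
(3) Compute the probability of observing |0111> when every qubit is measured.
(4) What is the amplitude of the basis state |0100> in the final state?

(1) The expectation value of XZYY is 1.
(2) A full measurement returns |1111> with probability 1/4.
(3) Outcome |0111> occurs with probability 1/4.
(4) |0100> carries amplitude I/2 in the final state.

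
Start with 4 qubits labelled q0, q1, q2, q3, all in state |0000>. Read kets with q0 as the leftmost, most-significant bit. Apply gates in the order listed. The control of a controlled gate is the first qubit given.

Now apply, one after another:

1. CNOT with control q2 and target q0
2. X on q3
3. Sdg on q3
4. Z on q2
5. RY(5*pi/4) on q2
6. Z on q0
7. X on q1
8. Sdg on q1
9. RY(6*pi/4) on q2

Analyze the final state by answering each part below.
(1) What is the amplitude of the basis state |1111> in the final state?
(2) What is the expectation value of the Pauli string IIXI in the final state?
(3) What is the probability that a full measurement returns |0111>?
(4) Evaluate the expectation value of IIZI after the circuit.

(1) |1111> carries amplitude 0 in the final state.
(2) The expectation value of IIXI is sqrt(2)/2.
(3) Outcome |0111> occurs with probability sqrt(2)/4 + 1/2.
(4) In the final state, IIZI has expectation -sqrt(2)/2.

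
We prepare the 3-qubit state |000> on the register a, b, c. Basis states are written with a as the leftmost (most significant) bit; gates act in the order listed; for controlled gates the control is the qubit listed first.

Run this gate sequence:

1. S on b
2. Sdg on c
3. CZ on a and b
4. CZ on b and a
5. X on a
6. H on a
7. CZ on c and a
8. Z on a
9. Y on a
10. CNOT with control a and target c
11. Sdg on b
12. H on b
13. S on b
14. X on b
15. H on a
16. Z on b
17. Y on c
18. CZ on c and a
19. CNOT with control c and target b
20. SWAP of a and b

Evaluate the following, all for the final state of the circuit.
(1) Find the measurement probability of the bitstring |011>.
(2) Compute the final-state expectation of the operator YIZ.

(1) The probability of measuring |011> is 1/8.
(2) The observable YIZ averages to 1.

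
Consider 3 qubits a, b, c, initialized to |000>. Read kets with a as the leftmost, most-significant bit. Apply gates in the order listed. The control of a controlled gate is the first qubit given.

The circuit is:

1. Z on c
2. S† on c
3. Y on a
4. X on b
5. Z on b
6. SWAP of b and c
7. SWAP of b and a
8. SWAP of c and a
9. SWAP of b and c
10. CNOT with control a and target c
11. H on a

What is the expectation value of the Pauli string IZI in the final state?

The observable IZI averages to 1.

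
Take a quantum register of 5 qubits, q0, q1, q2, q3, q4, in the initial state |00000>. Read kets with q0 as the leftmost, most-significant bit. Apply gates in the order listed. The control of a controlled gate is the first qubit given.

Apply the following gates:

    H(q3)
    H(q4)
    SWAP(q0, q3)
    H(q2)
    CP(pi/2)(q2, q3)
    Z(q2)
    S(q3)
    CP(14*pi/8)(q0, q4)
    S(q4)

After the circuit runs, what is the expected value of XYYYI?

The expectation value of XYYYI is 0.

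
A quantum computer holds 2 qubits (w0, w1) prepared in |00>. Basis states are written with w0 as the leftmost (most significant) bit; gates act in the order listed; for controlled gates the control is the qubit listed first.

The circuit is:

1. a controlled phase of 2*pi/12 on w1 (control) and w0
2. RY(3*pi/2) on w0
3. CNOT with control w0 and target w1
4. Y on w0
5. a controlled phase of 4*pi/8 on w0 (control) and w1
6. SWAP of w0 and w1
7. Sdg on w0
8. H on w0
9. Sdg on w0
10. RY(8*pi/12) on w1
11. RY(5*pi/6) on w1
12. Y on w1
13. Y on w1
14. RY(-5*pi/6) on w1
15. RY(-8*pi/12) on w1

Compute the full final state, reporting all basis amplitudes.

The resulting statevector has amplitude -1/2 on |00>, -I/2 on |01>, -I/2 on |10>, -1/2 on |11>. Key observation: the block from step 10 through step 15 cancels to the identity and can be dropped.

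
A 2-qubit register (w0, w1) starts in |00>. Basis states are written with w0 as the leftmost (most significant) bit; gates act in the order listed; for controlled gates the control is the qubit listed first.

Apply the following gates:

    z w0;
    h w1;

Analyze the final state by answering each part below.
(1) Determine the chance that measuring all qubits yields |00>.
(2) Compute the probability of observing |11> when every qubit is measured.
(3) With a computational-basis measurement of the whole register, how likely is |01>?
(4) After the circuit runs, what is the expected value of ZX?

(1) A full measurement returns |00> with probability 1/2.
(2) The probability of measuring |11> is 0.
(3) Outcome |01> occurs with probability 1/2.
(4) In the final state, ZX has expectation 1.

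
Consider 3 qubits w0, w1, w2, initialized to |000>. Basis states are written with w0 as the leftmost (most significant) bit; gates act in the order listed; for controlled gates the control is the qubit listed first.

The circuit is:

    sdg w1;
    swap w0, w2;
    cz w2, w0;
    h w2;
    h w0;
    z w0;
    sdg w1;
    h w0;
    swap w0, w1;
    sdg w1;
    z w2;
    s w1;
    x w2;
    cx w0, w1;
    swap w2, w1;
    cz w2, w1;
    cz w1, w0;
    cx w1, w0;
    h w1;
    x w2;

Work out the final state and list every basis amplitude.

The final amplitudes are -1/2 on |000>, 0 on |001>, -1/2 on |010>, 0 on |011>, -1/2 on |100>, 0 on |101>, 1/2 on |110>, 0 on |111>.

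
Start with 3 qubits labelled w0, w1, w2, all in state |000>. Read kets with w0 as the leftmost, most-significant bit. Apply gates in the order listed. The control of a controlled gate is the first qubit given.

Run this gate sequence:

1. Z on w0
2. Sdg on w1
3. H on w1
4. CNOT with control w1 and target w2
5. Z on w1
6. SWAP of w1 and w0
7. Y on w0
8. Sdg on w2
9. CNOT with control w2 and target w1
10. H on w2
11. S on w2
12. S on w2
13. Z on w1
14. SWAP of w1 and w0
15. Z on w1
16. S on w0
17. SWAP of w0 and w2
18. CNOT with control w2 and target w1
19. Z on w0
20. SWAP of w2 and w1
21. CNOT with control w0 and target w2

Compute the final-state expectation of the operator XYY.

The observable XYY averages to -1.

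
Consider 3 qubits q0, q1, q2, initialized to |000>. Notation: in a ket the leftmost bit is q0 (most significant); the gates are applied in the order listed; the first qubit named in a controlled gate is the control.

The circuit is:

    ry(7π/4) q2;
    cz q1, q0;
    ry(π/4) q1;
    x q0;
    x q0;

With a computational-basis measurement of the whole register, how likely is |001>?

A full measurement returns |001> with probability 1/8. Key observation: gates 4-5 undo each other exactly, leaving only the rest of the circuit to track.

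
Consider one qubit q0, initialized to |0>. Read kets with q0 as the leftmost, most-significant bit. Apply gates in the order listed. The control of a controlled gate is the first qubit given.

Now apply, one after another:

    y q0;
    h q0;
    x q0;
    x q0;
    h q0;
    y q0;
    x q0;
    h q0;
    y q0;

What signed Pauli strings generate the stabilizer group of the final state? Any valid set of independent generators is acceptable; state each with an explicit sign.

The final state is stabilized by the group generated by +X; other independent generating sets are equally valid.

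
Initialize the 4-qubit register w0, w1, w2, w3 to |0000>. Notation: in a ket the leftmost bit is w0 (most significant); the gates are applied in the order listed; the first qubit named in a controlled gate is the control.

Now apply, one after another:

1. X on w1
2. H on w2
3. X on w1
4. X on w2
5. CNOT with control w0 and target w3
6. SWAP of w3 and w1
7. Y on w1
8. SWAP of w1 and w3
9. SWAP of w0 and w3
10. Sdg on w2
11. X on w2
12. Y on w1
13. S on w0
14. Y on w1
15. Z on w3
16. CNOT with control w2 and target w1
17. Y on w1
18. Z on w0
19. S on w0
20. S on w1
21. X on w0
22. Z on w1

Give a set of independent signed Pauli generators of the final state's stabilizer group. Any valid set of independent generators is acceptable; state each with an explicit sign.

The stabilizer group can be generated by +IXXI, +ZIII, -IZZI, +IIIZ, among other valid generating sets.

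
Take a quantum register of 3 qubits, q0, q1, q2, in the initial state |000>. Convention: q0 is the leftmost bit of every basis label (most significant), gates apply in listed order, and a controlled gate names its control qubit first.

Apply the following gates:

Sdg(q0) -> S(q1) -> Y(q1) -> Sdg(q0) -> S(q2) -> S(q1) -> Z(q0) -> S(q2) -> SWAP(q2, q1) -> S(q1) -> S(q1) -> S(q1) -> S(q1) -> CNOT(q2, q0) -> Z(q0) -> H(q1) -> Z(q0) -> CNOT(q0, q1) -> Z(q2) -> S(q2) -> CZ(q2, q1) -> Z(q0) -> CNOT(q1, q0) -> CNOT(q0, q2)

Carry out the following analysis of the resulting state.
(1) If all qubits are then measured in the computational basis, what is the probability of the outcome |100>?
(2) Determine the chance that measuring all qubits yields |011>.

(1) A full measurement returns |100> with probability 1/2.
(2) A full measurement returns |011> with probability 1/2.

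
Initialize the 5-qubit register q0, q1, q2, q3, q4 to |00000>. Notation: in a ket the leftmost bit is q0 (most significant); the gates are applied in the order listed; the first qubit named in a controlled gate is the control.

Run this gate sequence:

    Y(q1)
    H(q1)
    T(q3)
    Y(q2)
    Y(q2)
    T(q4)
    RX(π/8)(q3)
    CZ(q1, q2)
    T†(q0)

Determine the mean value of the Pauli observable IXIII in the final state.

The expectation value of IXIII is -1.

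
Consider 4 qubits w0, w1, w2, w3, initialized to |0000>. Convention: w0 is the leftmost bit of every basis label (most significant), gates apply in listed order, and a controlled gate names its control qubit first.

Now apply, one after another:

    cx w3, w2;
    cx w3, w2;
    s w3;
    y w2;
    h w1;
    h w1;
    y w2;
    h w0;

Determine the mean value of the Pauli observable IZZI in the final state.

In the final state, IZZI has expectation 1. Key observation: gates 4-7 undo each other exactly, leaving only the rest of the circuit to track.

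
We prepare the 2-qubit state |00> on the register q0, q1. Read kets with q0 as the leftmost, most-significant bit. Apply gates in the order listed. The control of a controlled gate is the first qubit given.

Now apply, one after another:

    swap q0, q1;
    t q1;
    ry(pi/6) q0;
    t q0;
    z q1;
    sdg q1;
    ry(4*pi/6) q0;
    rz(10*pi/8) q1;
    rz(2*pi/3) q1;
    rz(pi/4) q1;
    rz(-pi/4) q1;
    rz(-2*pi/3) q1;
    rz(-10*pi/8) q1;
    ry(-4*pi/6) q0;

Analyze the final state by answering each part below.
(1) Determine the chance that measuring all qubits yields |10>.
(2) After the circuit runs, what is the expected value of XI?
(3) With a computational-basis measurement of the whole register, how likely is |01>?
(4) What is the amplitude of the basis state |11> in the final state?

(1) The probability of measuring |10> is 1/2 - sqrt(3)/4. Key observation: steps 7-14 multiply out to the identity, so the circuit reduces to the remaining gates.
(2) The observable XI averages to sqrt(2)/4.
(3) A full measurement returns |01> with probability 0.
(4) |11> carries amplitude 0 in the final state.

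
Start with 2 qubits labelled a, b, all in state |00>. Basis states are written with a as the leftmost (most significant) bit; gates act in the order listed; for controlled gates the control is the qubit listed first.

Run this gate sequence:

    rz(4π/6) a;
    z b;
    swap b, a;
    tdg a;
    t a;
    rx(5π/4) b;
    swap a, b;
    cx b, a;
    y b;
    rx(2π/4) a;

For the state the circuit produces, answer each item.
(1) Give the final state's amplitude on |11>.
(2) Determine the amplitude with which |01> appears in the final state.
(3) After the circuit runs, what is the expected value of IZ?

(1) The final state's coefficient on |11> equals sqrt(2)*(-sqrt(sqrt(2) + 2) + sqrt(2 - sqrt(2)))*exp(2*I*pi/3)/4.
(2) |01> carries amplitude sqrt(2)*(-sqrt(sqrt(2) + 2) - sqrt(2 - sqrt(2)))*exp(I*pi/6)/4 in the final state.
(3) In the final state, IZ has expectation -1.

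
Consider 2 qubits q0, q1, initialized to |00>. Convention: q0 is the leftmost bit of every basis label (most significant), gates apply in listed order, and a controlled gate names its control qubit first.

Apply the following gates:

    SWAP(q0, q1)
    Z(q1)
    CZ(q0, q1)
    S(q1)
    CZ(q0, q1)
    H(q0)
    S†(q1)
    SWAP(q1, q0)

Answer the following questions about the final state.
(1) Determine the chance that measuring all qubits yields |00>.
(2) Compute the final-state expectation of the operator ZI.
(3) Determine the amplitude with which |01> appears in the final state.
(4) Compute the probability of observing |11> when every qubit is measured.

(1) A full measurement returns |00> with probability 1/2.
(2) The expectation value of ZI is 1.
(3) |01> carries amplitude sqrt(2)/2 in the final state.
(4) The probability of measuring |11> is 0.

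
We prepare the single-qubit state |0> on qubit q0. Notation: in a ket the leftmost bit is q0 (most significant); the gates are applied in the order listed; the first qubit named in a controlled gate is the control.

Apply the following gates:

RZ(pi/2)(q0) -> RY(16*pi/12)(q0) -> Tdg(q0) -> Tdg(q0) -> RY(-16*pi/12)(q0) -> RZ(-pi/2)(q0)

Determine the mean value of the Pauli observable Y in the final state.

In the final state, Y has expectation sqrt(3)/4.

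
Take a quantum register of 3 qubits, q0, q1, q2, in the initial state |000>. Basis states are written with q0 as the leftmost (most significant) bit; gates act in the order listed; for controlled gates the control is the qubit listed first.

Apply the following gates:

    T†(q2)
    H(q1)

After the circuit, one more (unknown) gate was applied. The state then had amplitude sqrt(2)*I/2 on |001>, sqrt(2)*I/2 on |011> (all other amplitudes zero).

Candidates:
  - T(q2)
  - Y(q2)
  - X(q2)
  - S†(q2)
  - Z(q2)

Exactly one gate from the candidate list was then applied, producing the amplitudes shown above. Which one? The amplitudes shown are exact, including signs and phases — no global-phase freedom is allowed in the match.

The unique candidate consistent with the amplitudes is Y(q2).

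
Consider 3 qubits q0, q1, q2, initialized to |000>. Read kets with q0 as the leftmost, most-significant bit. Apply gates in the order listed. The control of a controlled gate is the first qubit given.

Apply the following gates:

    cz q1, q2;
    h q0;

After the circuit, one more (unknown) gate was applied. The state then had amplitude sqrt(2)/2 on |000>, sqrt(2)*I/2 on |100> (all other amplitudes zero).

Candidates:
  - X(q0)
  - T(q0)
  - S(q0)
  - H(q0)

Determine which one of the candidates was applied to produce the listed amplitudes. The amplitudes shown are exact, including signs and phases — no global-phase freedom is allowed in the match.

The unique candidate consistent with the amplitudes is S(q0).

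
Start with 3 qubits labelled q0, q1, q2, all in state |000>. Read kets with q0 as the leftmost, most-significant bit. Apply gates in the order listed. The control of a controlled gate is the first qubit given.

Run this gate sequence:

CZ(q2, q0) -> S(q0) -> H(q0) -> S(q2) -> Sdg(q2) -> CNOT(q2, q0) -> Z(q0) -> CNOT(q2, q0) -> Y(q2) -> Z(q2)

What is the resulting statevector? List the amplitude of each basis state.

The resulting statevector has amplitude -sqrt(2)*I/2 on |001>, sqrt(2)*I/2 on |101>, and 0 on every other basis state. Key observation: the block from step 4 through step 5 cancels to the identity and can be dropped.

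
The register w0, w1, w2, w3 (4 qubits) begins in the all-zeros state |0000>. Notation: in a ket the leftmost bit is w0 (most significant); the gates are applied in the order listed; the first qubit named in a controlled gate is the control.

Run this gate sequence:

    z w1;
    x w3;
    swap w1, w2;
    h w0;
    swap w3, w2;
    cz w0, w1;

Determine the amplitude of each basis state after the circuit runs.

The resulting statevector has amplitude sqrt(2)/2 on |0010>, sqrt(2)/2 on |1010>, and 0 on every other basis state.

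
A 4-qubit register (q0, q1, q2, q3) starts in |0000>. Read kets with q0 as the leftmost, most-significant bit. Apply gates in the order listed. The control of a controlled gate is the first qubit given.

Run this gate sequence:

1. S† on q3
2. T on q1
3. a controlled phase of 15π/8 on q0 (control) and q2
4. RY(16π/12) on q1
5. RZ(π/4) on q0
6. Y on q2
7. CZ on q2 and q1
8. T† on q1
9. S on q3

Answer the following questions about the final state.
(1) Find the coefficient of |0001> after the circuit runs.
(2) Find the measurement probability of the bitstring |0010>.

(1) |0001> carries amplitude 0 in the final state.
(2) The probability of measuring |0010> is 1/4.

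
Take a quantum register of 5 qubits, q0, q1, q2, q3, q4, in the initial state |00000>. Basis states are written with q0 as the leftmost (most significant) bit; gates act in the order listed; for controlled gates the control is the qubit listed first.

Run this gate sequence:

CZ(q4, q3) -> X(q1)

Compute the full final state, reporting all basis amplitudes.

After the circuit, the state carries amplitude 1 on |01000>, and 0 on every other basis state.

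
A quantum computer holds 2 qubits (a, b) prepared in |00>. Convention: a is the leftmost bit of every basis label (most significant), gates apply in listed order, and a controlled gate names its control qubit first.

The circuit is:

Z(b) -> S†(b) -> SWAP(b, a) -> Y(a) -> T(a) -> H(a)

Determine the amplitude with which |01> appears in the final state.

The final state's coefficient on |01> equals 0.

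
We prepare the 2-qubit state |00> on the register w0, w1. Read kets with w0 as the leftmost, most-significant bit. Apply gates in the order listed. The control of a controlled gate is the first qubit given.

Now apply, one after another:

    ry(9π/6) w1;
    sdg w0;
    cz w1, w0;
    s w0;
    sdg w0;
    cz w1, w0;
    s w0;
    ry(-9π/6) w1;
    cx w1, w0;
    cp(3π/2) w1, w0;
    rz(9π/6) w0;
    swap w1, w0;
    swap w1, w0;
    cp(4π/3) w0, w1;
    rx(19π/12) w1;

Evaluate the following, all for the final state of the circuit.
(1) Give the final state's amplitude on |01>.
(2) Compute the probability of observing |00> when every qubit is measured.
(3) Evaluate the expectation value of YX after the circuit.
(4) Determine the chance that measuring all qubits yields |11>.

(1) |01> carries amplitude (-sqrt(2 - sqrt(2))/4 + sqrt(3*sqrt(2) + 6)/4)*exp(3*I*pi/4) in the final state. Key observation: gates 1-8 undo each other exactly, leaving only the rest of the circuit to track.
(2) Outcome |00> occurs with probability -sqrt(2)/8 + sqrt(6)/8 + 1/2.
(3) The expectation value of YX is 0.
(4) Outcome |11> occurs with probability 0.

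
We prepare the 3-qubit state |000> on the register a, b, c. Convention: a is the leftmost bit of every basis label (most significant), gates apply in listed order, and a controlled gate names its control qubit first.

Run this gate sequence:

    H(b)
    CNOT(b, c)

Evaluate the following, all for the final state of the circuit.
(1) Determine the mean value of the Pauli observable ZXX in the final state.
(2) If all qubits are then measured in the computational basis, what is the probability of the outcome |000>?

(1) The observable ZXX averages to 1.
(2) Outcome |000> occurs with probability 1/2.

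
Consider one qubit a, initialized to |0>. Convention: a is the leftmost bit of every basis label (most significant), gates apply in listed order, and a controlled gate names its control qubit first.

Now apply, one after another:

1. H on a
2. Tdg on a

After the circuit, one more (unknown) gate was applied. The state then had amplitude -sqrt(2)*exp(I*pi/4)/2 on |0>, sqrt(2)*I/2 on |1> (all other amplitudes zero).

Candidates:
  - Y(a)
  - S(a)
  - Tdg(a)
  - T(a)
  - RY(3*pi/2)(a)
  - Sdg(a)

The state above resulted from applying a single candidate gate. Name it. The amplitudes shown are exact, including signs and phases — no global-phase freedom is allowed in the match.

It was Y(a) that produced the state shown.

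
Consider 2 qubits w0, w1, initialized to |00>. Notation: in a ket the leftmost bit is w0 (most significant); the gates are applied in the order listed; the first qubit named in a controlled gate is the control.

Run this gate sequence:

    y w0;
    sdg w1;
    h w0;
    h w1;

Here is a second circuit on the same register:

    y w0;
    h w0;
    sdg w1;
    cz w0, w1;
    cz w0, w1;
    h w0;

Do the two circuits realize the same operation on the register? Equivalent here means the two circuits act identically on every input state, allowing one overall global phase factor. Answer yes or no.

No — the two circuits implement different unitaries, even allowing a global phase.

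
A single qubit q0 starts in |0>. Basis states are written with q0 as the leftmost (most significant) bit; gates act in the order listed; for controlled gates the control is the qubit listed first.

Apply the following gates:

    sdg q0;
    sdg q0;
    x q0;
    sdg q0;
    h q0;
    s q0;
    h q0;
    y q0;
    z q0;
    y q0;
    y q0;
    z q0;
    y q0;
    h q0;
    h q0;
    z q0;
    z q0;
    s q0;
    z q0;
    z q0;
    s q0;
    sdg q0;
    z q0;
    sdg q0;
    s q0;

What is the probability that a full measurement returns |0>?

The probability of measuring |0> is 1/2. Key observation: gates 7-14 undo each other exactly, leaving only the rest of the circuit to track.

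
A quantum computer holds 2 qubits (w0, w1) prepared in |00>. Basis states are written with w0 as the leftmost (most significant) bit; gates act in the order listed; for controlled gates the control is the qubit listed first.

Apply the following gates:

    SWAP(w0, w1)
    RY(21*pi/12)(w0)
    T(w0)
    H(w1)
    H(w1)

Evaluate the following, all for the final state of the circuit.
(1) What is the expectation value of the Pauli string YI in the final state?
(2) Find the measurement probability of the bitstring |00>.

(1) In the final state, YI has expectation -1/2.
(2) Outcome |00> occurs with probability sqrt(2)/4 + 1/2.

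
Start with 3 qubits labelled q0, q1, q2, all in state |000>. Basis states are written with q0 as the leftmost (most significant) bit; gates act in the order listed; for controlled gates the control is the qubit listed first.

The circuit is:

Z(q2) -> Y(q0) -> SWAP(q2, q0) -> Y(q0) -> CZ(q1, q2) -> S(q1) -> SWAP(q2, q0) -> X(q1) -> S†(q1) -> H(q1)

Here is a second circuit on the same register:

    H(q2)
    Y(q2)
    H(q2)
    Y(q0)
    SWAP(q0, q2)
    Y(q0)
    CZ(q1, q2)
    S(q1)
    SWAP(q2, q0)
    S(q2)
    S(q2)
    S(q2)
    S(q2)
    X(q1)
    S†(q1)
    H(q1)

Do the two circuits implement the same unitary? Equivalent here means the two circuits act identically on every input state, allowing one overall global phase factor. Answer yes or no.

No: there is an input state on which the two circuits produce genuinely different outputs (not merely differing by a phase).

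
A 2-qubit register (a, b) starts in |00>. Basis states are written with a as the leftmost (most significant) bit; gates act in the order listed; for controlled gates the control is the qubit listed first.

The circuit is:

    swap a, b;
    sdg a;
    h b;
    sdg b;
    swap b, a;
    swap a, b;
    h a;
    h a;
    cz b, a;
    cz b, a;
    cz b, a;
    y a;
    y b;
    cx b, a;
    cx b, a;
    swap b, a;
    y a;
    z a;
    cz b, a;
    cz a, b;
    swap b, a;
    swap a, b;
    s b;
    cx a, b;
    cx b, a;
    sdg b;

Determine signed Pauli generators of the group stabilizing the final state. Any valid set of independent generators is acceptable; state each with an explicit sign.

The final state is stabilized by the group generated by -IX, -ZI; other independent generating sets are equally valid.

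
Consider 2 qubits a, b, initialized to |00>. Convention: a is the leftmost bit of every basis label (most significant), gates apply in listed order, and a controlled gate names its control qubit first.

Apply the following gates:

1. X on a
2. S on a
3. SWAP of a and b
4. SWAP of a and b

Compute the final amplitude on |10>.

|10> carries amplitude I in the final state. Key observation: the block from step 3 through step 4 cancels to the identity and can be dropped.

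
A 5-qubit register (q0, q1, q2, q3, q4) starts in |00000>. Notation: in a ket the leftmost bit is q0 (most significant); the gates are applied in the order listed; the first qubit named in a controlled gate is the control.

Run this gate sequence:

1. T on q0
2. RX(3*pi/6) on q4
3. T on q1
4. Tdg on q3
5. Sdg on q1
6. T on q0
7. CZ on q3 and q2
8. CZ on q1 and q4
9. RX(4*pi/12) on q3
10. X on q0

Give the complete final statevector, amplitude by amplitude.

The resulting statevector has amplitude sqrt(6)/4 on |10000>, -sqrt(6)*I/4 on |10001>, -sqrt(2)*I/4 on |10010>, -sqrt(2)/4 on |10011>, and 0 on every other basis state.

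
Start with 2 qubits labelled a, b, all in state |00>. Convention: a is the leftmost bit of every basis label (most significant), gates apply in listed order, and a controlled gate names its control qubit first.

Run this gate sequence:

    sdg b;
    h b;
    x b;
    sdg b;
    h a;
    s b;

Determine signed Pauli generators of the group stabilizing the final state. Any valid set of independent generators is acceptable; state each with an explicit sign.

The stabilizer group can be generated by +XI, +IX, among other valid generating sets.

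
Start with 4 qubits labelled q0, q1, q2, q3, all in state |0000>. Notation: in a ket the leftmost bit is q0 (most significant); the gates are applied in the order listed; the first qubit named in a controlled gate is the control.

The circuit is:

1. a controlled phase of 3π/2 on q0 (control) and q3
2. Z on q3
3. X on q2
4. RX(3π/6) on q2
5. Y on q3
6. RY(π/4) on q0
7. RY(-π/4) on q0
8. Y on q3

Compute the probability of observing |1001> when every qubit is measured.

Outcome |1001> occurs with probability 0. Key observation: the block from step 5 through step 8 cancels to the identity and can be dropped.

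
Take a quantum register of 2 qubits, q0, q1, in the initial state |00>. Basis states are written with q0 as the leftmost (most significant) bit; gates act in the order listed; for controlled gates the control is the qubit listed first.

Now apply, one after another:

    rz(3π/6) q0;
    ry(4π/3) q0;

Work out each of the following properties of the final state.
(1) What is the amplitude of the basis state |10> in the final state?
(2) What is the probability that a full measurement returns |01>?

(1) The final state's coefficient on |10> equals -sqrt(3)*exp(3*I*pi/4)/2.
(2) The probability of measuring |01> is 0.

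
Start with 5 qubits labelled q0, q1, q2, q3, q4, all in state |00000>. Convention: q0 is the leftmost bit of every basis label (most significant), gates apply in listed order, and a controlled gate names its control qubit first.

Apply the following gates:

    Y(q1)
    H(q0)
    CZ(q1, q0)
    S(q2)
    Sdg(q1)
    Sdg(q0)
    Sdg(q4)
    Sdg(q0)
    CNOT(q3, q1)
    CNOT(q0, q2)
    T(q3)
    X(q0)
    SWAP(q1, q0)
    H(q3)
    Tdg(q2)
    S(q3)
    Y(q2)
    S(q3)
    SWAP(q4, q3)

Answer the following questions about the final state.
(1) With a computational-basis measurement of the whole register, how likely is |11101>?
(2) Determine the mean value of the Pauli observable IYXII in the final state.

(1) The probability of measuring |11101> is 1/4.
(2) The observable IYXII averages to -sqrt(2)/2.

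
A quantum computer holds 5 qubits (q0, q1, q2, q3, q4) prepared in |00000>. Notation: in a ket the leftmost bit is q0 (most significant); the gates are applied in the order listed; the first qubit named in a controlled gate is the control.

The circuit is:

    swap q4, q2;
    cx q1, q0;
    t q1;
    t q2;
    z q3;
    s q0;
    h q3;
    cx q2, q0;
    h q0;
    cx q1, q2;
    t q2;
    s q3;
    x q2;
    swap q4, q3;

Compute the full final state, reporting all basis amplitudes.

After the circuit, the state carries amplitude 1/2 on |00100>, I/2 on |00101>, 1/2 on |10100>, I/2 on |10101>, and 0 on every other basis state.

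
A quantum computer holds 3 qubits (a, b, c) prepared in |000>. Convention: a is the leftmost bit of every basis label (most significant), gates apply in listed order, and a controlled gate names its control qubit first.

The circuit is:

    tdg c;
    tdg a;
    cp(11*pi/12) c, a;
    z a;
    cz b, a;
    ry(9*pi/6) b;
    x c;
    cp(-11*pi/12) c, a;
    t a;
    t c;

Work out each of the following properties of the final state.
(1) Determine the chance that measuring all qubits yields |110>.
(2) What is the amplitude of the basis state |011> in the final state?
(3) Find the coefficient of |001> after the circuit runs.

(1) The probability of measuring |110> is 0.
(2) The amplitude on |011> is sqrt(2)*exp(I*pi/4)/2.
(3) The amplitude on |001> is -sqrt(2)*exp(I*pi/4)/2.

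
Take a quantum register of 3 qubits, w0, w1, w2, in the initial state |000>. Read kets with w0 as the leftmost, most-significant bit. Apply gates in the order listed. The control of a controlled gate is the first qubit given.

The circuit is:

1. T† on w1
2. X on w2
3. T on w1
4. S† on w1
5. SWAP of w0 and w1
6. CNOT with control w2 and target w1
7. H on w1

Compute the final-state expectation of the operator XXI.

The observable XXI averages to 0.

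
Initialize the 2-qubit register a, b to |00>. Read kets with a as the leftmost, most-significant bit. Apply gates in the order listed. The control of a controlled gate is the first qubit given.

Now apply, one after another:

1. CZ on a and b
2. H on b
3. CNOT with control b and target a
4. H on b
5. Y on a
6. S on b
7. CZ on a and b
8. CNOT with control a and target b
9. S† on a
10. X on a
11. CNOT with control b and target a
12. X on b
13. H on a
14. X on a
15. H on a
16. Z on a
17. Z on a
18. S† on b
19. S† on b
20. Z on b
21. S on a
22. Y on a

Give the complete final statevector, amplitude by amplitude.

The final amplitudes are -1/2 on |00>, I/2 on |01>, -I/2 on |10>, 1/2 on |11>. Key observation: the block from step 13 through step 16 cancels to the identity and can be dropped.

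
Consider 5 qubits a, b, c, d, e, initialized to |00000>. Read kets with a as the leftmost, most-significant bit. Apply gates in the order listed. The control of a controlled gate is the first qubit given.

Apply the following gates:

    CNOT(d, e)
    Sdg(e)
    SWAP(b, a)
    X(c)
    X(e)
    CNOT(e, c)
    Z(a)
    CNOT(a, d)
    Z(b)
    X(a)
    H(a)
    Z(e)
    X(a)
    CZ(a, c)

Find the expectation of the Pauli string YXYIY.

In the final state, YXYIY has expectation 0.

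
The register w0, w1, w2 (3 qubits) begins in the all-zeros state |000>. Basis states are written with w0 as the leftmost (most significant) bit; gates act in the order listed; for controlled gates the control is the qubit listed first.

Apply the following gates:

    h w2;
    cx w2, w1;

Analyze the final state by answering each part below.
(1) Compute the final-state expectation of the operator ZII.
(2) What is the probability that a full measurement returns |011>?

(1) The expectation value of ZII is 1.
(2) A full measurement returns |011> with probability 1/2.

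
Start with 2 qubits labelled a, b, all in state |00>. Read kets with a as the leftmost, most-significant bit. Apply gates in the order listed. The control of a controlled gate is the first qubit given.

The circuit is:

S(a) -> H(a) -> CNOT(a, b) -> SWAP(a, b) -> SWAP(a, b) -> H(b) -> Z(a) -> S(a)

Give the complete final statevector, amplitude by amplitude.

The resulting statevector has amplitude 1/2 on |00>, 1/2 on |01>, -I/2 on |10>, I/2 on |11>.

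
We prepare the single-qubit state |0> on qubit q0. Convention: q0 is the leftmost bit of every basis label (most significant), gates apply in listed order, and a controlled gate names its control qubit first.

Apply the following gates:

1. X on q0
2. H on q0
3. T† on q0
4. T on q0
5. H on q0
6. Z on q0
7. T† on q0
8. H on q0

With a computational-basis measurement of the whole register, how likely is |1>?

Outcome |1> occurs with probability 1/2.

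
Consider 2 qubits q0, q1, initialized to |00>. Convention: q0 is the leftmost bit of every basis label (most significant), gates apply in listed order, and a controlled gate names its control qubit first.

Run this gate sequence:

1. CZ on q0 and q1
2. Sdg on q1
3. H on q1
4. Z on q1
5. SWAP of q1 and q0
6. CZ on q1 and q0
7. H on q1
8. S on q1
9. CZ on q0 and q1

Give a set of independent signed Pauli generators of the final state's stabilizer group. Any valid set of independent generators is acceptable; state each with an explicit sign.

One valid set of independent stabilizer generators is -XZ, +ZY (any independent generating set of the same group is equally correct).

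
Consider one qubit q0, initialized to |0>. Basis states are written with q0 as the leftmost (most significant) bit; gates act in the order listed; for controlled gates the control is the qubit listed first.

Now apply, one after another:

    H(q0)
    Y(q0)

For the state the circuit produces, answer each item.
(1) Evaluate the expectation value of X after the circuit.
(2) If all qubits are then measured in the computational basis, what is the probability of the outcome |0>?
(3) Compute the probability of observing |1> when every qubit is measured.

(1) In the final state, X has expectation -1.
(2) Outcome |0> occurs with probability 1/2.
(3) A full measurement returns |1> with probability 1/2.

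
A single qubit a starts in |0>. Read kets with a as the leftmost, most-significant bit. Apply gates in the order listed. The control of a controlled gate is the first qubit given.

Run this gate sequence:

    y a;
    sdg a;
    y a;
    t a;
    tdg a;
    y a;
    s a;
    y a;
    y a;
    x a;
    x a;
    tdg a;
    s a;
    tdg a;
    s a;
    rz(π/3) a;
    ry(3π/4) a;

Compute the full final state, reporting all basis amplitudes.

After the circuit, the state carries amplitude sqrt(sqrt(2) + 2)*exp(I*pi/6)/2 on |0>, -sqrt(2 - sqrt(2))*exp(I*pi/6)/2 on |1>. Key observation: gates 1-8 undo each other exactly, leaving only the rest of the circuit to track.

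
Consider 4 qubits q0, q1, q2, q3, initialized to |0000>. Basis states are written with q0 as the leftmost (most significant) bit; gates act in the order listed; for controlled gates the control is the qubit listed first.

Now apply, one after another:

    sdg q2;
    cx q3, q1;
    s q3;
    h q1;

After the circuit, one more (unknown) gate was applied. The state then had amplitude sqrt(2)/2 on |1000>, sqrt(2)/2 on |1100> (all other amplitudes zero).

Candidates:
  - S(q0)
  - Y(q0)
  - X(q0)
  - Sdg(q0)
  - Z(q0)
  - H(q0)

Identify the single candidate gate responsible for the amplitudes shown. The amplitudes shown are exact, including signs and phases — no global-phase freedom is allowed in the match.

It was X(q0) that produced the state shown.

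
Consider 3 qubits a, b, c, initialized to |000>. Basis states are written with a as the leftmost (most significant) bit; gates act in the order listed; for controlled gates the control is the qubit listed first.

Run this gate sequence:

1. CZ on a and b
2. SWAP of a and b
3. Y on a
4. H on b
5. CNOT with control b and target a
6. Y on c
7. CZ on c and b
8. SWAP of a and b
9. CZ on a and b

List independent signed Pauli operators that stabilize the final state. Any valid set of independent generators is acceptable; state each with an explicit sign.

The stabilizer group can be generated by -XXI, -ZZI, -IIZ, among other valid generating sets.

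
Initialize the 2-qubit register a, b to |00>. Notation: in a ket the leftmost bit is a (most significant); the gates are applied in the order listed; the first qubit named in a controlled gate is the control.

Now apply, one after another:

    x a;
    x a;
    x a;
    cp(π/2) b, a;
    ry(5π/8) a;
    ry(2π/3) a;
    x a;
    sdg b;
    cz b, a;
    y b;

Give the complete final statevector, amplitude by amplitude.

The final amplitudes are 0 on |00>, -I*sin(7*pi/48) on |01>, 0 on |10>, -I*sin(17*pi/48) on |11>.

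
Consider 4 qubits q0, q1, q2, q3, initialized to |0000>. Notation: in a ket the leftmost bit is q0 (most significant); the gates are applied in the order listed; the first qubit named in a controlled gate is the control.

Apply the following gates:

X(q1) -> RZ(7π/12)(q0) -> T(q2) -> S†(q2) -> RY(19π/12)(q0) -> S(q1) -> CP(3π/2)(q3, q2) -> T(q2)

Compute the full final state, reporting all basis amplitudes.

The final amplitudes are -I*sqrt(sqrt(2)/4 + 1/2)*exp(-7*I*pi/24)/2 - sqrt(3)*I*sqrt(1/2 - sqrt(2)/4)*exp(-7*I*pi/24)/2 on |0100>, -I*sqrt(1/2 - sqrt(2)/4)*exp(-7*I*pi/24)/2 + sqrt(3)*I*sqrt(sqrt(2)/4 + 1/2)*exp(-7*I*pi/24)/2 on |1100>, and 0 on every other basis state.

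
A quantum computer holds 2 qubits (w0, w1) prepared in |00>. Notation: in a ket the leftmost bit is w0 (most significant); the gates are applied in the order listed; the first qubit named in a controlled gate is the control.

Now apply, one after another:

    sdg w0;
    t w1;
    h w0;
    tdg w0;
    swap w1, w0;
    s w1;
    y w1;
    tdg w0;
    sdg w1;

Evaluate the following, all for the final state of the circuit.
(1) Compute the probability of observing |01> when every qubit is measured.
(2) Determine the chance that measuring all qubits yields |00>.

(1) Outcome |01> occurs with probability 1/2.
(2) A full measurement returns |00> with probability 1/2.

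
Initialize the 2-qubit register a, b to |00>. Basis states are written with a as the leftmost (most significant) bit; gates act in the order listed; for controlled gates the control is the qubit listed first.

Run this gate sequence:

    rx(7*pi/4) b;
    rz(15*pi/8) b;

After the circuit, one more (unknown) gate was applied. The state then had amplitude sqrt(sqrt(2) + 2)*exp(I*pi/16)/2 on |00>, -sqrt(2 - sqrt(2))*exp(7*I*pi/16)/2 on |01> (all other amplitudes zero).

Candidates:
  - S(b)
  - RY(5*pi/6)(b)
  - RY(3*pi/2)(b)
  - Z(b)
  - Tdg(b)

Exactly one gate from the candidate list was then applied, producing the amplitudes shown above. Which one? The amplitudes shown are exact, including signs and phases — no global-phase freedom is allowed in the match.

The applied gate was Z(b).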